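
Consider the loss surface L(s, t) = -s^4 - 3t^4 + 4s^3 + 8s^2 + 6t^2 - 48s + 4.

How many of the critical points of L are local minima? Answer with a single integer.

L separates as a function of s plus a function of t, so ∇L=0 decouples.
∂L/∂s = -4(s - 3)(s - 2)(s + 2) = 0 at s ∈ {-2, 2, 3}; ∂L/∂t = -12t(t - 1)(t + 1) = 0 at t ∈ {-1, 0, 1}.
The Hessian is diagonal: diag(L_ss, L_tt). Second derivatives: L_ss(-2)=-80, L_ss(2)=16, L_ss(3)=-20; L_tt(-1)=-24, L_tt(0)=12, L_tt(1)=-24.
Local minima occur where both diagonal entries positive: (2, 0). Count: 1.

1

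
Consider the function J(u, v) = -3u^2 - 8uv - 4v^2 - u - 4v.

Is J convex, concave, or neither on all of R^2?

neither

J is quadratic, so its Hessian is the constant matrix H = [[-6, -8], [-8, -8]].
det(H) = -16, tr(H) = -14.
det(H) < 0, so H is indefinite: neither convex nor concave.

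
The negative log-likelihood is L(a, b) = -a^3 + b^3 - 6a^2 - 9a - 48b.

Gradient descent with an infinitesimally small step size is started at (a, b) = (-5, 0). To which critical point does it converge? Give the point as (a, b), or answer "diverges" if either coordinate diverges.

(-3, 4)

L is separable, so gradient descent decouples: a follows -∂L/∂a, b follows -∂L/∂b.
∂L/∂a = -3(a + 1)(a + 3); at a=-5 this is -24, so a increases.
∂L/∂b = 3(b - 4)(b + 4); at b=0 this is -48, so b increases.
a converges to its nearest critical value -3 (a local min of the a-part); b converges to 4. The iterate converges to (-3, 4).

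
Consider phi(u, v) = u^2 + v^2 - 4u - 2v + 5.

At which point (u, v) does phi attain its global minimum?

(2, 1)

phi(u,v) separates as P(u) + Q(v) + 5, so its minimum is min P + min Q + 5.
P'(u) = 2u - 4 vanishes at u ∈ {2}; Q'(v) = 2v - 2 vanishes at v ∈ {1}.
Local minima of P (where P''>0): P(2)=-4. Local minima of Q: Q(1)=-1.
So the global minimum of phi is P(2) + Q(1) + 5 = -4 − 1 + 5 = 0, attained at (2, 1).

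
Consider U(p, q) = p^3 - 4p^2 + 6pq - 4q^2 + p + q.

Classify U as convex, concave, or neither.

neither

The term p^3 is cubic, so the Hessian is not constant.
∂²U/∂p² = 6p - 8, which takes both signs as p varies (negative for sufficiently negative p). A diagonal entry of the Hessian changing sign means the Hessian is neither positive- nor negative-semidefinite on all of R^2.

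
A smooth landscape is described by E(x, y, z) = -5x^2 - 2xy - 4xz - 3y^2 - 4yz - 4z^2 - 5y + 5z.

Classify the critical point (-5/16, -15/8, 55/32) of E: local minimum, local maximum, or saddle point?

local maximum

The Hessian is constant: H = [[-10, -2, -4], [-2, -6, -4], [-4, -4, -8]].
Leading principal minors: Δ₁ = -10, Δ₂ = 56, Δ₃ = -256.
The minors alternate sign starting negative (−, +, −), so H is negative definite: a local maximum.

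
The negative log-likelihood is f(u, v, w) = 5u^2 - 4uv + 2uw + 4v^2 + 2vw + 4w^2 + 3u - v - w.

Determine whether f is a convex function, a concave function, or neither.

convex

f is quadratic, so its Hessian is the constant matrix H = [[10, -4, 2], [-4, 8, 2], [2, 2, 8]].
Leading principal minors: 10, 64, 408.
All positive ⇒ H ≻ 0 ⇒ convex.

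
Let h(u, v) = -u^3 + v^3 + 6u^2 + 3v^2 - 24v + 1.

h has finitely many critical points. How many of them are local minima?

h separates as a function of u plus a function of v, so ∇h=0 decouples.
∂h/∂u = -3u(u - 4) = 0 at u ∈ {0, 4}; ∂h/∂v = 3(v - 2)(v + 4) = 0 at v ∈ {-4, 2}.
The Hessian is diagonal: diag(h_uu, h_vv). Second derivatives: h_uu(0)=12, h_uu(4)=-12; h_vv(-4)=-18, h_vv(2)=18.
Local minima occur where both diagonal entries positive: (0, 2). Count: 1.

1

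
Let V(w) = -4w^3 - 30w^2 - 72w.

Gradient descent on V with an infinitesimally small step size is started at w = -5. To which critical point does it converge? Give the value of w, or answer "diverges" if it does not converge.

-3

V'(w) = -12(w + 2)(w + 3), so V'(-5) = -72.
Gradient descent moves in the -V' direction, i.e. w is increasing.
The nearest critical point in that direction is w = -3, where V'' = 12 > 0 (a local minimum). The iterate converges there.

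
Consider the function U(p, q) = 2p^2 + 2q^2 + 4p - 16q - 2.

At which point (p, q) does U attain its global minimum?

U(p,q) separates as A(p) + B(q) − 2, so its minimum is min A + min B − 2.
A'(p) = 4p + 4 vanishes at p ∈ {-1}; B'(q) = 4q - 16 vanishes at q ∈ {4}.
Local minima of A (where A''>0): A(-1)=-2. Local minima of B: B(4)=-32.
So the global minimum of U is A(-1) + B(4) − 2 = -2 − 32 − 2 = -36, attained at (-1, 4).

(-1, 4)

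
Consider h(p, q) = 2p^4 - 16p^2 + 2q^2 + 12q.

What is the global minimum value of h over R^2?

h(p,q) separates as A(p) + B(q), so its minimum is min A + min B.
A'(p) = 8p(p - 2)(p + 2) vanishes at p ∈ {-2, 0, 2}; B'(q) = 4q + 12 vanishes at q ∈ {-3}.
Local minima of A (where A''>0): A(-2)=-32, A(2)=-32. Local minima of B: B(-3)=-18.
So the global minimum of h is A(-2) + B(-3) = -32 − 18 = -50, attained at (-2, -3).

-50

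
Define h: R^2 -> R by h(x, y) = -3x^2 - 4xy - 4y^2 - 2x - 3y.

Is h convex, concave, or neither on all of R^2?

h is quadratic, so its Hessian is the constant matrix H = [[-6, -4], [-4, -8]].
det(H) = 32, tr(H) = -14.
det(H) > 0 and tr(H) < 0, so H is negative definite everywhere: concave.

concave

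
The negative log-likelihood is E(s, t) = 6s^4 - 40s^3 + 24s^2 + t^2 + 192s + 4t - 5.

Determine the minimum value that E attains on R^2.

E(s,t) separates as P(s) + Q(t) − 5, so its minimum is min P + min Q − 5.
P'(s) = 24(s - 4)(s - 2)(s + 1) vanishes at s ∈ {-1, 2, 4}; Q'(t) = 2(t + 2) vanishes at t ∈ {-2}.
Local minima of P (where P''>0): P(-1)=-122, P(4)=128. Local minima of Q: Q(-2)=-4.
So the global minimum of E is P(-1) + Q(-2) − 5 = -122 − 4 − 5 = -131, attained at (-1, -2).

-131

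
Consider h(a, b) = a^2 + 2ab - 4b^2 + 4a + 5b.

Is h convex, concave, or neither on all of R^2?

neither

h is quadratic, so its Hessian is the constant matrix H = [[2, 2], [2, -8]].
det(H) = -20, tr(H) = -6.
det(H) < 0, so H is indefinite: neither convex nor concave.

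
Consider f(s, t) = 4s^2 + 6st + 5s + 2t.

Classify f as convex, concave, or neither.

neither

f is quadratic, so its Hessian is the constant matrix H = [[8, 6], [6, 0]].
det(H) = -36, tr(H) = 8.
det(H) < 0, so H is indefinite: neither convex nor concave.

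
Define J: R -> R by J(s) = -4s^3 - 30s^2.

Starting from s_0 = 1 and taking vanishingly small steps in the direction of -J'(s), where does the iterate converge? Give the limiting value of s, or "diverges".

J'(s) = -12s(s + 5), so J'(1) = -72.
Gradient descent moves in the -J' direction, i.e. s is increasing.
There is no critical point above s=1, and J' keeps the same sign, so the iterate runs off to +∞.

diverges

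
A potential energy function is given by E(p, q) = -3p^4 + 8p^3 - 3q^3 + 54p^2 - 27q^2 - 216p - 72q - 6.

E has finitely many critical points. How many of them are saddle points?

3

E separates as a function of p plus a function of q, so ∇E=0 decouples.
∂E/∂p = -12(p - 3)(p - 2)(p + 3) = 0 at p ∈ {-3, 2, 3}; ∂E/∂q = -9(q + 2)(q + 4) = 0 at q ∈ {-4, -2}.
The Hessian is diagonal: diag(E_pp, E_qq). Second derivatives: E_pp(-3)=-360, E_pp(2)=60, E_pp(3)=-72; E_qq(-4)=18, E_qq(-2)=-18.
Saddle points occur where the two diagonal entries have opposite signs: (-3, -4), (2, -2), (3, -4). Count: 3.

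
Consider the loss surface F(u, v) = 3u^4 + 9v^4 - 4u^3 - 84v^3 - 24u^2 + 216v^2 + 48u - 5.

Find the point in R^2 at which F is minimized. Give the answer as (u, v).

(-2, 0)

F(u,v) separates as P(u) + Q(v) − 5, so its minimum is min P + min Q − 5.
P'(u) = 12(u - 2)(u - 1)(u + 2) vanishes at u ∈ {-2, 1, 2}; Q'(v) = 36v(v - 4)(v - 3) vanishes at v ∈ {0, 3, 4}.
Local minima of P (where P''>0): P(-2)=-112, P(2)=16. Local minima of Q: Q(0)=0, Q(4)=384.
So the global minimum of F is P(-2) + Q(0) − 5 = -112 + 0 − 5 = -117, attained at (-2, 0).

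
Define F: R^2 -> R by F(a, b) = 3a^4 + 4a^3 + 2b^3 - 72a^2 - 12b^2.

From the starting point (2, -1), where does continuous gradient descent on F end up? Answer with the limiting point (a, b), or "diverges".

diverges

F is separable, so gradient descent decouples: a follows -∂F/∂a, b follows -∂F/∂b.
∂F/∂a = 12a(a - 3)(a + 4); at a=2 this is -144, so a increases.
∂F/∂b = 6b(b - 4); at b=-1 this is 30, so b decreases.
The b-coordinate has no critical point in that direction and runs off to infinity.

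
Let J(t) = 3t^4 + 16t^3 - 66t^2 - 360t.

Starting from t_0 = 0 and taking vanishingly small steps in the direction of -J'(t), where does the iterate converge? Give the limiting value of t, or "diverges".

3

J'(t) = 12(t - 3)(t + 2)(t + 5), so J'(0) = -360.
Gradient descent moves in the -J' direction, i.e. t is increasing.
The nearest critical point in that direction is t = 3, where J'' = 480 > 0 (a local minimum). The iterate converges there.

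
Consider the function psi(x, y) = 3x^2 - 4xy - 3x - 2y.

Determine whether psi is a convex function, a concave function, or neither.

psi is quadratic, so its Hessian is the constant matrix H = [[6, -4], [-4, 0]].
det(H) = -16, tr(H) = 6.
det(H) < 0, so H is indefinite: neither convex nor concave.

neither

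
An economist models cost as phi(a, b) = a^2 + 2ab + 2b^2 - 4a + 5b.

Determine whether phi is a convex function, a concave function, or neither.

convex

phi is quadratic, so its Hessian is the constant matrix H = [[2, 2], [2, 4]].
det(H) = 4, tr(H) = 6.
det(H) > 0 and tr(H) > 0, so H is positive definite everywhere: convex.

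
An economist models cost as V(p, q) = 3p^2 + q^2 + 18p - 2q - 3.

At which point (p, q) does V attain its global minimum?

V(p,q) separates as A(p) + B(q) − 3, so its minimum is min A + min B − 3.
A'(p) = 6p + 18 vanishes at p ∈ {-3}; B'(q) = 2q - 2 vanishes at q ∈ {1}.
Local minima of A (where A''>0): A(-3)=-27. Local minima of B: B(1)=-1.
So the global minimum of V is A(-3) + B(1) − 3 = -27 − 1 − 3 = -31, attained at (-3, 1).

(-3, 1)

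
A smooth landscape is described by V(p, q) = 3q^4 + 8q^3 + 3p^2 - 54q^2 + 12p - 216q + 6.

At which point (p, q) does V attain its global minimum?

(-2, 3)

V(p,q) separates as A(p) + B(q) + 6, so its minimum is min A + min B + 6.
A'(p) = 6p + 12 vanishes at p ∈ {-2}; B'(q) = 12(q - 3)(q + 2)(q + 3) vanishes at q ∈ {-3, -2, 3}.
Local minima of A (where A''>0): A(-2)=-12. Local minima of B: B(-3)=189, B(3)=-675.
So the global minimum of V is A(-2) + B(3) + 6 = -12 − 675 + 6 = -681, attained at (-2, 3).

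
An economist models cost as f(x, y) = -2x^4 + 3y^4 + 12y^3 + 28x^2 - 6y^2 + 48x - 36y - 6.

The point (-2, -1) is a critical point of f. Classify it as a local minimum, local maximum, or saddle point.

The mixed partial ∂²f/∂x∂y is 0, so the Hessian at any point is diag(f_xx, f_yy) = diag(8(-3x^2 + 7), 12(3y^2 + 6y - 1)).
At (-2, -1): H = diag(-40, -48).
Both eigenvalues are negative, so H is negative definite: a local maximum.

local maximum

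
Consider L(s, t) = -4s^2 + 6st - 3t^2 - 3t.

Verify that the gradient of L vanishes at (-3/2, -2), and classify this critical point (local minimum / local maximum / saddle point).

∇L = (-8s + 6t, 6s - 6t - 3); substituting (-3/2, -2) gives ∇L = (0, 0), so (-3/2, -2) is indeed a critical point.
The Hessian of L is constant: H = [[-8, 6], [6, -6]].
det(H) = (-8)·(-6) − 6² = 12.
det(H) > 0 and tr(H) = -14 < 0, so H is negative definite and the point is a local maximum.

local maximum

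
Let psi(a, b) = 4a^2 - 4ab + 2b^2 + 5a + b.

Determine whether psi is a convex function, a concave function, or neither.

psi is quadratic, so its Hessian is the constant matrix H = [[8, -4], [-4, 4]].
det(H) = 16, tr(H) = 12.
det(H) > 0 and tr(H) > 0, so H is positive definite everywhere: convex.

convex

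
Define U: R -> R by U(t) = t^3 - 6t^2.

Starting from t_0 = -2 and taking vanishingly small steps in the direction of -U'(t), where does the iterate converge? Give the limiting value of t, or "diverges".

U'(t) = 3t(t - 4), so U'(-2) = 36.
Gradient descent moves in the -U' direction, i.e. t is decreasing.
There is no critical point below t=-2, and U' keeps the same sign, so the iterate runs off to −∞.

diverges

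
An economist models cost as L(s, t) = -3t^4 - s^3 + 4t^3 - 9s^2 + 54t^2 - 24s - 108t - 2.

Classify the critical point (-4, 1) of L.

The mixed partial ∂²L/∂s∂t is 0, so the Hessian at any point is diag(L_ss, L_tt) = diag(-6(s + 3), 12(-3t^2 + 2t + 9)).
At (-4, 1): H = diag(6, 96).
Both eigenvalues are positive, so H is positive definite: a local minimum.

local minimum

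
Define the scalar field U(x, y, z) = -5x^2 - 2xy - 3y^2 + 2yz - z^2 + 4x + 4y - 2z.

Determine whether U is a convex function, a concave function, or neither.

U is quadratic, so its Hessian is the constant matrix H = [[-10, -2, 0], [-2, -6, 2], [0, 2, -2]].
Leading principal minors: -10, 56, -72.
Signs alternate −, +, − ⇒ H ≺ 0 ⇒ concave.

concave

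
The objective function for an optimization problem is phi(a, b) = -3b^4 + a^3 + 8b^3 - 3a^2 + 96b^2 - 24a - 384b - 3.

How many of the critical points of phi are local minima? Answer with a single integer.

phi separates as a function of a plus a function of b, so ∇phi=0 decouples.
∂phi/∂a = 3(a - 4)(a + 2) = 0 at a ∈ {-2, 4}; ∂phi/∂b = -12(b - 4)(b - 2)(b + 4) = 0 at b ∈ {-4, 2, 4}.
The Hessian is diagonal: diag(phi_aa, phi_bb). Second derivatives: phi_aa(-2)=-18, phi_aa(4)=18; phi_bb(-4)=-576, phi_bb(2)=144, phi_bb(4)=-192.
Local minima occur where both diagonal entries positive: (4, 2). Count: 1.

1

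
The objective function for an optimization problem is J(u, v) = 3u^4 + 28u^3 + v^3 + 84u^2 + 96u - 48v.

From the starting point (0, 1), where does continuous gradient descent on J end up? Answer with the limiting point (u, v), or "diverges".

(-1, 4)

J is separable, so gradient descent decouples: u follows -∂J/∂u, v follows -∂J/∂v.
∂J/∂u = 12(u + 1)(u + 2)(u + 4); at u=0 this is 96, so u decreases.
∂J/∂v = 3(v - 4)(v + 4); at v=1 this is -45, so v increases.
u converges to its nearest critical value -1 (a local min of the u-part); v converges to 4. The iterate converges to (-1, 4).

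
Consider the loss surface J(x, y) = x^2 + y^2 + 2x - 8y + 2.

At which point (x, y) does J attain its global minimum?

(-1, 4)

J(x,y) separates as P(x) + Q(y) + 2, so its minimum is min P + min Q + 2.
P'(x) = 2x + 2 vanishes at x ∈ {-1}; Q'(y) = 2y - 8 vanishes at y ∈ {4}.
Local minima of P (where P''>0): P(-1)=-1. Local minima of Q: Q(4)=-16.
So the global minimum of J is P(-1) + Q(4) + 2 = -1 − 16 + 2 = -15, attained at (-1, 4).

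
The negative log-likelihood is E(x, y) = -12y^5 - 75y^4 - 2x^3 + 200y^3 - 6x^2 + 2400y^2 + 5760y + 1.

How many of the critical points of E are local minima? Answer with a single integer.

E separates as a function of x plus a function of y, so ∇E=0 decouples.
∂E/∂x = -6x(x + 2) = 0 at x ∈ {-2, 0}; ∂E/∂y = -60(y - 4)(y + 2)(y + 3)(y + 4) = 0 at y ∈ {-4, -3, -2, 4}.
The Hessian is diagonal: diag(E_xx, E_yy). Second derivatives: E_xx(-2)=12, E_xx(0)=-12; E_yy(-4)=960, E_yy(-3)=-420, E_yy(-2)=720, E_yy(4)=-20160.
Local minima occur where both diagonal entries positive: (-2, -4), (-2, -2). Count: 2.

2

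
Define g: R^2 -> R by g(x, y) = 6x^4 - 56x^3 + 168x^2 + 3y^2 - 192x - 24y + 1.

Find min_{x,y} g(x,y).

g(x,y) separates as P(x) + Q(y) + 1, so its minimum is min P + min Q + 1.
P'(x) = 24(x - 4)(x - 2)(x - 1) vanishes at x ∈ {1, 2, 4}; Q'(y) = 6y - 24 vanishes at y ∈ {4}.
Local minima of P (where P''>0): P(1)=-74, P(4)=-128. Local minima of Q: Q(4)=-48.
So the global minimum of g is P(4) + Q(4) + 1 = -128 − 48 + 1 = -175, attained at (4, 4).

-175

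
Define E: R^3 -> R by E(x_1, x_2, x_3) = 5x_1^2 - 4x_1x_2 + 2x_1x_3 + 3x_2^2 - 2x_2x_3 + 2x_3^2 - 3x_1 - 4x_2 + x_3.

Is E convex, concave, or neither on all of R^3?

E is quadratic, so its Hessian is the constant matrix H = [[10, -4, 2], [-4, 6, -2], [2, -2, 4]].
Leading principal minors: 10, 44, 144.
All positive ⇒ H ≻ 0 ⇒ convex.

convex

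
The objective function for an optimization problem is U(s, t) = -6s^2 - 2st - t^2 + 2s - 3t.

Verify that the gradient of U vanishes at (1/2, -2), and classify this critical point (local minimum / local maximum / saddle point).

local maximum

∇U = (-12s - 2t + 2, -2s - 2t - 3); substituting (1/2, -2) gives ∇U = (0, 0), so (1/2, -2) is indeed a critical point.
The Hessian of U is constant: H = [[-12, -2], [-2, -2]].
det(H) = (-12)·(-2) − (-2)² = 20.
det(H) > 0 and tr(H) = -14 < 0, so H is negative definite and the point is a local maximum.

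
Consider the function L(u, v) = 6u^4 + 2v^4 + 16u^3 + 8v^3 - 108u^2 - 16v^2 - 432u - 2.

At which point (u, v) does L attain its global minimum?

L(u,v) separates as P(u) + Q(v) − 2, so its minimum is min P + min Q − 2.
P'(u) = 24(u - 3)(u + 2)(u + 3) vanishes at u ∈ {-3, -2, 3}; Q'(v) = 8v(v - 1)(v + 4) vanishes at v ∈ {-4, 0, 1}.
Local minima of P (where P''>0): P(-3)=378, P(3)=-1350. Local minima of Q: Q(-4)=-256, Q(1)=-6.
So the global minimum of L is P(3) + Q(-4) − 2 = -1350 − 256 − 2 = -1608, attained at (3, -4).

(3, -4)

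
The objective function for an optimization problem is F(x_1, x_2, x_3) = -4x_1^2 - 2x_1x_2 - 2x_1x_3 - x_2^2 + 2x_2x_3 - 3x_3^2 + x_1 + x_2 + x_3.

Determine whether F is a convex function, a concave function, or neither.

concave

F is quadratic, so its Hessian is the constant matrix H = [[-8, -2, -2], [-2, -2, 2], [-2, 2, -6]].
Leading principal minors: -8, 12, -16.
Signs alternate −, +, − ⇒ H ≺ 0 ⇒ concave.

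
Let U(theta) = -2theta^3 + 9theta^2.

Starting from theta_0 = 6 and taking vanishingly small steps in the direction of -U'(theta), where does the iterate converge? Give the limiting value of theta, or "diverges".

diverges

U'(theta) = -6theta(theta - 3), so U'(6) = -108.
Gradient descent moves in the -U' direction, i.e. theta is increasing.
There is no critical point above theta=6, and U' keeps the same sign, so the iterate runs off to +∞.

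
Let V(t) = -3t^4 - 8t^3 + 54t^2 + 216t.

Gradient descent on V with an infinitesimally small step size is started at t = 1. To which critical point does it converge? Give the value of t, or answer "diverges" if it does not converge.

-2

V'(t) = -12(t - 3)(t + 2)(t + 3), so V'(1) = 288.
Gradient descent moves in the -V' direction, i.e. t is decreasing.
The nearest critical point in that direction is t = -2, where V'' = 60 > 0 (a local minimum). The iterate converges there.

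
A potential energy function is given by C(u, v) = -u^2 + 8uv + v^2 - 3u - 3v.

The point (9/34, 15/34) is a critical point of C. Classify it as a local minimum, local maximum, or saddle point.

saddle point

The Hessian of C is constant: H = [[-2, 8], [8, 2]].
det(H) = (-2)·2 − 8² = -68.
Since det(H) < 0, H is indefinite and the critical point is a saddle point.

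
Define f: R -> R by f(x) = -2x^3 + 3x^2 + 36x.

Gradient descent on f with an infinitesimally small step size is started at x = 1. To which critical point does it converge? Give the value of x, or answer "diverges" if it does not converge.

-2

f'(x) = -6(x - 3)(x + 2), so f'(1) = 36.
Gradient descent moves in the -f' direction, i.e. x is decreasing.
The nearest critical point in that direction is x = -2, where f'' = 30 > 0 (a local minimum). The iterate converges there.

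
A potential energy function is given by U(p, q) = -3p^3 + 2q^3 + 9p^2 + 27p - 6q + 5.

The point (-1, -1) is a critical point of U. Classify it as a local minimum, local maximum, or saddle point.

The mixed partial ∂²U/∂p∂q is 0, so the Hessian at any point is diag(U_pp, U_qq) = diag(18(-p + 1), 12q).
At (-1, -1): H = diag(36, -12).
The eigenvalues have opposite signs, so H is indefinite: a saddle point.

saddle point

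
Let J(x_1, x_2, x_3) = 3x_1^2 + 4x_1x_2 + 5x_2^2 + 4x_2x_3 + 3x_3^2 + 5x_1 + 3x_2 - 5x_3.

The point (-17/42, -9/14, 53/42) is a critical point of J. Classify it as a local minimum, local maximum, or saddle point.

The Hessian is constant: H = [[6, 4, 0], [4, 10, 4], [0, 4, 6]].
Leading principal minors: Δ₁ = 6, Δ₂ = 44, Δ₃ = 168.
All leading minors are positive, so H is positive definite: a local minimum.

local minimum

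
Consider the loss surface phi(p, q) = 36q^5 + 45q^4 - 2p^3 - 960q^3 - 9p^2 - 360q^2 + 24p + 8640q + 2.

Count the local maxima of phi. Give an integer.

2

phi separates as a function of p plus a function of q, so ∇phi=0 decouples.
∂phi/∂p = -6(p - 1)(p + 4) = 0 at p ∈ {-4, 1}; ∂phi/∂q = 180(q - 3)(q - 2)(q + 2)(q + 4) = 0 at q ∈ {-4, -2, 2, 3}.
The Hessian is diagonal: diag(phi_pp, phi_qq). Second derivatives: phi_pp(-4)=30, phi_pp(1)=-30; phi_qq(-4)=-15120, phi_qq(-2)=7200, phi_qq(2)=-4320, phi_qq(3)=6300.
Local maxima occur where both diagonal entries negative: (1, -4), (1, 2). Count: 2.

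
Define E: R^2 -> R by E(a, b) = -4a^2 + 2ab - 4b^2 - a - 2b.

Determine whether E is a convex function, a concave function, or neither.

concave

E is quadratic, so its Hessian is the constant matrix H = [[-8, 2], [2, -8]].
det(H) = 60, tr(H) = -16.
det(H) > 0 and tr(H) < 0, so H is negative definite everywhere: concave.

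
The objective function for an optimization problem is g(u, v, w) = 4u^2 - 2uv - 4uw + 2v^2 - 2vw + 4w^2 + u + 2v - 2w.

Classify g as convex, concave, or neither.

convex

g is quadratic, so its Hessian is the constant matrix H = [[8, -2, -4], [-2, 4, -2], [-4, -2, 8]].
Leading principal minors: 8, 28, 96.
All positive ⇒ H ≻ 0 ⇒ convex.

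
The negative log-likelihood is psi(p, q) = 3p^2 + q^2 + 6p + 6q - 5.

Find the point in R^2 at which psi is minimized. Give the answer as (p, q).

psi(p,q) separates as A(p) + B(q) − 5, so its minimum is min A + min B − 5.
A'(p) = 6p + 6 vanishes at p ∈ {-1}; B'(q) = 2q + 6 vanishes at q ∈ {-3}.
Local minima of A (where A''>0): A(-1)=-3. Local minima of B: B(-3)=-9.
So the global minimum of psi is A(-1) + B(-3) − 5 = -3 − 9 − 5 = -17, attained at (-1, -3).

(-1, -3)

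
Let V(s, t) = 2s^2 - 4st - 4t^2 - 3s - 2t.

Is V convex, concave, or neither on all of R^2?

V is quadratic, so its Hessian is the constant matrix H = [[4, -4], [-4, -8]].
det(H) = -48, tr(H) = -4.
det(H) < 0, so H is indefinite: neither convex nor concave.

neither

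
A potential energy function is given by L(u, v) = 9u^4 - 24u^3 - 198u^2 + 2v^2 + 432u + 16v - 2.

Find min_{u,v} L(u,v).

L(u,v) separates as P(u) + Q(v) − 2, so its minimum is min P + min Q − 2.
P'(u) = 36(u - 4)(u - 1)(u + 3) vanishes at u ∈ {-3, 1, 4}; Q'(v) = 4v + 16 vanishes at v ∈ {-4}.
Local minima of P (where P''>0): P(-3)=-1701, P(4)=-672. Local minima of Q: Q(-4)=-32.
So the global minimum of L is P(-3) + Q(-4) − 2 = -1701 − 32 − 2 = -1735, attained at (-3, -4).

-1735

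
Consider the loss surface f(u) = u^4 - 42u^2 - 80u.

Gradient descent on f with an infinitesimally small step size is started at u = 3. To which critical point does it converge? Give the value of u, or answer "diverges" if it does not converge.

f'(u) = 4(u - 5)(u + 1)(u + 4), so f'(3) = -224.
Gradient descent moves in the -f' direction, i.e. u is increasing.
The nearest critical point in that direction is u = 5, where f'' = 216 > 0 (a local minimum). The iterate converges there.

5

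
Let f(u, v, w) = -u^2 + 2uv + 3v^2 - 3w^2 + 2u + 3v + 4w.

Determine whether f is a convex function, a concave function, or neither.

f is quadratic, so its Hessian is the constant matrix H = [[-2, 2, 0], [2, 6, 0], [0, 0, -6]].
Leading principal minors: -2, -16, 96.
Neither pattern holds ⇒ H is indefinite ⇒ neither convex nor concave.

neither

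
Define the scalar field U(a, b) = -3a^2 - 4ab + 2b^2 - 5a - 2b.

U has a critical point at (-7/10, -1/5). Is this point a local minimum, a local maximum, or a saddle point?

The Hessian of U is constant: H = [[-6, -4], [-4, 4]].
det(H) = (-6)·4 − (-4)² = -40.
Since det(H) < 0, H is indefinite and the critical point is a saddle point.

saddle point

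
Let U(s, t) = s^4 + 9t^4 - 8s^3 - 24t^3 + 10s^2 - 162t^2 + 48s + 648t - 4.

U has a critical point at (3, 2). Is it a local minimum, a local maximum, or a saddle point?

The mixed partial ∂²U/∂s∂t is 0, so the Hessian at any point is diag(U_ss, U_tt) = diag(4(3s^2 - 12s + 5), 36(3t^2 - 4t - 9)).
At (3, 2): H = diag(-16, -180).
Both eigenvalues are negative, so H is negative definite: a local maximum.

local maximum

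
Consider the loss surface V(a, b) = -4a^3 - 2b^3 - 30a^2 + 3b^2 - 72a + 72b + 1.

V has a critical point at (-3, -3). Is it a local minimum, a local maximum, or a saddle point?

local minimum

The mixed partial ∂²V/∂a∂b is 0, so the Hessian at any point is diag(V_aa, V_bb) = diag(-12(2a + 5), 6(-2b + 1)).
At (-3, -3): H = diag(12, 42).
Both eigenvalues are positive, so H is positive definite: a local minimum.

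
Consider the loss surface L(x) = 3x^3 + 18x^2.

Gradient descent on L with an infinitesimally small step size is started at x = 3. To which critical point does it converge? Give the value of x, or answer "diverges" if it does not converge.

0

L'(x) = 9x(x + 4), so L'(3) = 189.
Gradient descent moves in the -L' direction, i.e. x is decreasing.
The nearest critical point in that direction is x = 0, where L'' = 36 > 0 (a local minimum). The iterate converges there.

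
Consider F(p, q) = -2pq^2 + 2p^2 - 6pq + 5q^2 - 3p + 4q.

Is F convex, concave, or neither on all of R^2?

The term -2pq^2 is cubic, so the Hessian is not constant.
∂²F/∂q² = -4p + 10, which takes both signs as p varies (negative for sufficiently large p). A diagonal entry of the Hessian changing sign means the Hessian is neither positive- nor negative-semidefinite on all of R^2.

neither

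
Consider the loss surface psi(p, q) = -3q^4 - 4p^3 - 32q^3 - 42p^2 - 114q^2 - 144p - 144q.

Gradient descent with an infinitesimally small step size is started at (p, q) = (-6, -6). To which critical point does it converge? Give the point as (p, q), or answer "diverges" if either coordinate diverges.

psi is separable, so gradient descent decouples: p follows -∂psi/∂p, q follows -∂psi/∂q.
∂psi/∂p = -12(p + 3)(p + 4); at p=-6 this is -72, so p increases.
∂psi/∂q = -12(q + 1)(q + 3)(q + 4); at q=-6 this is 360, so q decreases.
The q-coordinate has no critical point in that direction and runs off to infinity.

diverges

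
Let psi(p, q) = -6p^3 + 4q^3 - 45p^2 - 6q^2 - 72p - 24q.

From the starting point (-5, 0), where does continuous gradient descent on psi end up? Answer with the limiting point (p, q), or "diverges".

(-4, 2)

psi is separable, so gradient descent decouples: p follows -∂psi/∂p, q follows -∂psi/∂q.
∂psi/∂p = -18(p + 1)(p + 4); at p=-5 this is -72, so p increases.
∂psi/∂q = 12(q - 2)(q + 1); at q=0 this is -24, so q increases.
p converges to its nearest critical value -4 (a local min of the p-part); q converges to 2. The iterate converges to (-4, 2).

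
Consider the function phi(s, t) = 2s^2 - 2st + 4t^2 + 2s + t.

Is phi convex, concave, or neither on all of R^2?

phi is quadratic, so its Hessian is the constant matrix H = [[4, -2], [-2, 8]].
det(H) = 28, tr(H) = 12.
det(H) > 0 and tr(H) > 0, so H is positive definite everywhere: convex.

convex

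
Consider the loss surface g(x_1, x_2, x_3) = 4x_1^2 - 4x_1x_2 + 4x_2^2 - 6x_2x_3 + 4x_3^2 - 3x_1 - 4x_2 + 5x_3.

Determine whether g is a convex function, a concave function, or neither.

convex

g is quadratic, so its Hessian is the constant matrix H = [[8, -4, 0], [-4, 8, -6], [0, -6, 8]].
Leading principal minors: 8, 48, 96.
All positive ⇒ H ≻ 0 ⇒ convex.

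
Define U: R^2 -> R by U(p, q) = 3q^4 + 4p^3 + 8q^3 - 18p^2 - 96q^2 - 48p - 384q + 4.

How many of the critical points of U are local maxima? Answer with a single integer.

U separates as a function of p plus a function of q, so ∇U=0 decouples.
∂U/∂p = 12(p - 4)(p + 1) = 0 at p ∈ {-1, 4}; ∂U/∂q = 12(q - 4)(q + 2)(q + 4) = 0 at q ∈ {-4, -2, 4}.
The Hessian is diagonal: diag(U_pp, U_qq). Second derivatives: U_pp(-1)=-60, U_pp(4)=60; U_qq(-4)=192, U_qq(-2)=-144, U_qq(4)=576.
Local maxima occur where both diagonal entries negative: (-1, -2). Count: 1.

1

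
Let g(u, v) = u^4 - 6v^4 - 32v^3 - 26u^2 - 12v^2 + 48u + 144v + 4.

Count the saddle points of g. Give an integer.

g separates as a function of u plus a function of v, so ∇g=0 decouples.
∂g/∂u = 4(u - 3)(u - 1)(u + 4) = 0 at u ∈ {-4, 1, 3}; ∂g/∂v = -24(v - 1)(v + 2)(v + 3) = 0 at v ∈ {-3, -2, 1}.
The Hessian is diagonal: diag(g_uu, g_vv). Second derivatives: g_uu(-4)=140, g_uu(1)=-40, g_uu(3)=56; g_vv(-3)=-96, g_vv(-2)=72, g_vv(1)=-288.
Saddle points occur where the two diagonal entries have opposite signs: (-4, -3), (-4, 1), (1, -2), (3, -3), (3, 1). Count: 5.

5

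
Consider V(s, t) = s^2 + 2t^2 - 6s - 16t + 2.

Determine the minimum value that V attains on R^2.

V(s,t) separates as P(s) + Q(t) + 2, so its minimum is min P + min Q + 2.
P'(s) = 2s - 6 vanishes at s ∈ {3}; Q'(t) = 4(t - 4) vanishes at t ∈ {4}.
Local minima of P (where P''>0): P(3)=-9. Local minima of Q: Q(4)=-32.
So the global minimum of V is P(3) + Q(4) + 2 = -9 − 32 + 2 = -39, attained at (3, 4).

-39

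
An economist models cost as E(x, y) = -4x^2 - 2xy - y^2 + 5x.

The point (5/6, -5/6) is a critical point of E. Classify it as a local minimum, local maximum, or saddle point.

The Hessian of E is constant: H = [[-8, -2], [-2, -2]].
det(H) = (-8)·(-2) − (-2)² = 12.
det(H) > 0 and tr(H) = -10 < 0, so H is negative definite and the point is a local maximum.

local maximum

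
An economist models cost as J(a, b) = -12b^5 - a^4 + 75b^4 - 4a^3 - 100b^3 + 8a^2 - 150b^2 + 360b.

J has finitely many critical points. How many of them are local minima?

2

J separates as a function of a plus a function of b, so ∇J=0 decouples.
∂J/∂a = -4a(a - 1)(a + 4) = 0 at a ∈ {-4, 0, 1}; ∂J/∂b = -60(b - 3)(b - 2)(b - 1)(b + 1) = 0 at b ∈ {-1, 1, 2, 3}.
The Hessian is diagonal: diag(J_aa, J_bb). Second derivatives: J_aa(-4)=-80, J_aa(0)=16, J_aa(1)=-20; J_bb(-1)=1440, J_bb(1)=-240, J_bb(2)=180, J_bb(3)=-480.
Local minima occur where both diagonal entries positive: (0, -1), (0, 2). Count: 2.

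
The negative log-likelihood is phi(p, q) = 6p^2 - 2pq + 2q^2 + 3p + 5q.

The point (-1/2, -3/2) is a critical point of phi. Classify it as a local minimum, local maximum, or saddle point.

The Hessian of phi is constant: H = [[12, -2], [-2, 4]].
det(H) = 12·4 − (-2)² = 44.
det(H) > 0 and tr(H) = 16 > 0, so H is positive definite and the point is a local minimum.

local minimum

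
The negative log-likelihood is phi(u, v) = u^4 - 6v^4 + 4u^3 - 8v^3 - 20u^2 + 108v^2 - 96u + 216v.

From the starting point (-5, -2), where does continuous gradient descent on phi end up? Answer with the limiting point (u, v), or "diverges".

(-4, -1)

phi is separable, so gradient descent decouples: u follows -∂phi/∂u, v follows -∂phi/∂v.
∂phi/∂u = 4(u - 3)(u + 2)(u + 4); at u=-5 this is -96, so u increases.
∂phi/∂v = -24(v - 3)(v + 1)(v + 3); at v=-2 this is -120, so v increases.
u converges to its nearest critical value -4 (a local min of the u-part); v converges to -1. The iterate converges to (-4, -1).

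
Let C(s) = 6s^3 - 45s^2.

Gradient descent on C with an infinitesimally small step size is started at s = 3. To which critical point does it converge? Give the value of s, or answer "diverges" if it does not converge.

C'(s) = 18s(s - 5), so C'(3) = -108.
Gradient descent moves in the -C' direction, i.e. s is increasing.
The nearest critical point in that direction is s = 5, where C'' = 90 > 0 (a local minimum). The iterate converges there.

5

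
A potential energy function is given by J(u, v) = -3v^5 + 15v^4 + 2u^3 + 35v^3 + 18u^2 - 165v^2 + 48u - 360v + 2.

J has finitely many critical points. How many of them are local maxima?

2

J separates as a function of u plus a function of v, so ∇J=0 decouples.
∂J/∂u = 6(u + 2)(u + 4) = 0 at u ∈ {-4, -2}; ∂J/∂v = -15(v - 4)(v - 3)(v + 1)(v + 2) = 0 at v ∈ {-2, -1, 3, 4}.
The Hessian is diagonal: diag(J_uu, J_vv). Second derivatives: J_uu(-4)=-12, J_uu(-2)=12; J_vv(-2)=450, J_vv(-1)=-300, J_vv(3)=300, J_vv(4)=-450.
Local maxima occur where both diagonal entries negative: (-4, -1), (-4, 4). Count: 2.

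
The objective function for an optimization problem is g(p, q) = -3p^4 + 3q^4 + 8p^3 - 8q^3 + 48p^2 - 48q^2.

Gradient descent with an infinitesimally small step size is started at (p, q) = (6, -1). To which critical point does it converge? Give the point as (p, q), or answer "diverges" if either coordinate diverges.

diverges

g is separable, so gradient descent decouples: p follows -∂g/∂p, q follows -∂g/∂q.
∂g/∂p = -12p(p - 4)(p + 2); at p=6 this is -1152, so p increases.
∂g/∂q = 12q(q - 4)(q + 2); at q=-1 this is 60, so q decreases.
The p-coordinate has no critical point in that direction and runs off to infinity.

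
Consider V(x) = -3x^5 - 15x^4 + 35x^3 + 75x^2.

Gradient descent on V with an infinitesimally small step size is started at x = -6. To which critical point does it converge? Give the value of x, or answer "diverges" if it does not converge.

V'(x) = -15x(x - 2)(x + 1)(x + 5), so V'(-6) = -3600.
Gradient descent moves in the -V' direction, i.e. x is increasing.
The nearest critical point in that direction is x = -5, where V'' = 2100 > 0 (a local minimum). The iterate converges there.

-5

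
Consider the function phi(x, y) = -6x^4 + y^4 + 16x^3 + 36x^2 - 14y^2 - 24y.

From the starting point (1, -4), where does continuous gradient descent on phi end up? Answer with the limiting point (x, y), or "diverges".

phi is separable, so gradient descent decouples: x follows -∂phi/∂x, y follows -∂phi/∂y.
∂phi/∂x = -24x(x - 3)(x + 1); at x=1 this is 96, so x decreases.
∂phi/∂y = 4(y - 3)(y + 1)(y + 2); at y=-4 this is -168, so y increases.
x converges to its nearest critical value 0 (a local min of the x-part); y converges to -2. The iterate converges to (0, -2).

(0, -2)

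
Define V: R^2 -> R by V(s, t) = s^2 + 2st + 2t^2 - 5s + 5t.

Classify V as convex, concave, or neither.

V is quadratic, so its Hessian is the constant matrix H = [[2, 2], [2, 4]].
det(H) = 4, tr(H) = 6.
det(H) > 0 and tr(H) > 0, so H is positive definite everywhere: convex.

convex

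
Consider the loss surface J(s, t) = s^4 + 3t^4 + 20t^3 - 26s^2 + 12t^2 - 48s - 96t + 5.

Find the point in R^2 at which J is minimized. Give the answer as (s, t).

J(s,t) separates as P(s) + Q(t) + 5, so its minimum is min P + min Q + 5.
P'(s) = 4(s - 4)(s + 1)(s + 3) vanishes at s ∈ {-3, -1, 4}; Q'(t) = 12(t - 1)(t + 2)(t + 4) vanishes at t ∈ {-4, -2, 1}.
Local minima of P (where P''>0): P(-3)=-9, P(4)=-352. Local minima of Q: Q(-4)=64, Q(1)=-61.
So the global minimum of J is P(4) + Q(1) + 5 = -352 − 61 + 5 = -408, attained at (4, 1).

(4, 1)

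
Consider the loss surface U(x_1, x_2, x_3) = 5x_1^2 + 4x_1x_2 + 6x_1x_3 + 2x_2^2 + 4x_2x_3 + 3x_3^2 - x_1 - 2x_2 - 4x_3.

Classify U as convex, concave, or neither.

U is quadratic, so its Hessian is the constant matrix H = [[10, 4, 6], [4, 4, 4], [6, 4, 6]].
Leading principal minors: 10, 24, 32.
All positive ⇒ H ≻ 0 ⇒ convex.

convex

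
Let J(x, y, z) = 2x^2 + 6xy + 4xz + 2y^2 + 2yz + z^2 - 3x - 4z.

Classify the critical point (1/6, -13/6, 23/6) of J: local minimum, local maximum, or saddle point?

saddle point

The Hessian is constant: H = [[4, 6, 4], [6, 4, 2], [4, 2, 2]].
Leading principal minors: Δ₁ = 4, Δ₂ = -20, Δ₃ = -24.
The minors fit neither the all-positive nor the alternating-sign pattern, so H is indefinite: a saddle point.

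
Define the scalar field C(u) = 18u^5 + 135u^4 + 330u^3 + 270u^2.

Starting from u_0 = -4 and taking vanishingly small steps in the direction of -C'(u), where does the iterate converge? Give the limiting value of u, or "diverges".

diverges

C'(u) = 90u(u + 1)(u + 2)(u + 3), so C'(-4) = 2160.
Gradient descent moves in the -C' direction, i.e. u is decreasing.
There is no critical point below u=-4, and C' keeps the same sign, so the iterate runs off to −∞.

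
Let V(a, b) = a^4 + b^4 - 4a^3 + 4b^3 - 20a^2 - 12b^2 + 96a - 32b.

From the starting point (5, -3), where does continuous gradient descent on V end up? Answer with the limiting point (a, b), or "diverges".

V is separable, so gradient descent decouples: a follows -∂V/∂a, b follows -∂V/∂b.
∂V/∂a = 4(a - 4)(a - 2)(a + 3); at a=5 this is 96, so a decreases.
∂V/∂b = 4(b - 2)(b + 1)(b + 4); at b=-3 this is 40, so b decreases.
a converges to its nearest critical value 4 (a local min of the a-part); b converges to -4. The iterate converges to (4, -4).

(4, -4)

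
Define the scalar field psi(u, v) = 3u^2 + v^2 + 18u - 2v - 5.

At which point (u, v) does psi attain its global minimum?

psi(u,v) separates as P(u) + Q(v) − 5, so its minimum is min P + min Q − 5.
P'(u) = 6u + 18 vanishes at u ∈ {-3}; Q'(v) = 2v - 2 vanishes at v ∈ {1}.
Local minima of P (where P''>0): P(-3)=-27. Local minima of Q: Q(1)=-1.
So the global minimum of psi is P(-3) + Q(1) − 5 = -27 − 1 − 5 = -33, attained at (-3, 1).

(-3, 1)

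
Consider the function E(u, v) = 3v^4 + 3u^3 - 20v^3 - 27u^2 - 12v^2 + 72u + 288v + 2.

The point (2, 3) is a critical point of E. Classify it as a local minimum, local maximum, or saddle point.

local maximum

The mixed partial ∂²E/∂u∂v is 0, so the Hessian at any point is diag(E_uu, E_vv) = diag(18(u - 3), 12(3v^2 - 10v - 2)).
At (2, 3): H = diag(-18, -60).
Both eigenvalues are negative, so H is negative definite: a local maximum.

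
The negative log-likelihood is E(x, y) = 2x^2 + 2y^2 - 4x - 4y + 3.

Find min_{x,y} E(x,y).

E(x,y) separates as P(x) + Q(y) + 3, so its minimum is min P + min Q + 3.
P'(x) = 4x - 4 vanishes at x ∈ {1}; Q'(y) = 4y - 4 vanishes at y ∈ {1}.
Local minima of P (where P''>0): P(1)=-2. Local minima of Q: Q(1)=-2.
So the global minimum of E is P(1) + Q(1) + 3 = -2 − 2 + 3 = -1, attained at (1, 1).

-1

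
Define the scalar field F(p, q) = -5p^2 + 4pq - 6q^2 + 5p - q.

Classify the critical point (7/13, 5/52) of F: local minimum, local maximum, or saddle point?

local maximum

The Hessian of F is constant: H = [[-10, 4], [4, -12]].
det(H) = (-10)·(-12) − 4² = 104.
det(H) > 0 and tr(H) = -22 < 0, so H is negative definite and the point is a local maximum.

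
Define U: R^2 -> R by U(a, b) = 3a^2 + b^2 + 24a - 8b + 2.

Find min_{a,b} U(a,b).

-62

U(a,b) separates as P(a) + Q(b) + 2, so its minimum is min P + min Q + 2.
P'(a) = 6a + 24 vanishes at a ∈ {-4}; Q'(b) = 2b - 8 vanishes at b ∈ {4}.
Local minima of P (where P''>0): P(-4)=-48. Local minima of Q: Q(4)=-16.
So the global minimum of U is P(-4) + Q(4) + 2 = -48 − 16 + 2 = -62, attained at (-4, 4).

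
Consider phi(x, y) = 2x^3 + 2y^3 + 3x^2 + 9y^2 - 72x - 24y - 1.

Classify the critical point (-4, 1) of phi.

The mixed partial ∂²phi/∂x∂y is 0, so the Hessian at any point is diag(phi_xx, phi_yy) = diag(6(2x + 1), 6(2y + 3)).
At (-4, 1): H = diag(-42, 30).
The eigenvalues have opposite signs, so H is indefinite: a saddle point.

saddle point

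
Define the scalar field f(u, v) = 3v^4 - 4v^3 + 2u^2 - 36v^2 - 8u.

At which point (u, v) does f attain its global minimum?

f(u,v) separates as P(u) + Q(v), so its minimum is min P + min Q.
P'(u) = 4u - 8 vanishes at u ∈ {2}; Q'(v) = 12v(v - 3)(v + 2) vanishes at v ∈ {-2, 0, 3}.
Local minima of P (where P''>0): P(2)=-8. Local minima of Q: Q(-2)=-64, Q(3)=-189.
So the global minimum of f is P(2) + Q(3) = -8 − 189 = -197, attained at (2, 3).

(2, 3)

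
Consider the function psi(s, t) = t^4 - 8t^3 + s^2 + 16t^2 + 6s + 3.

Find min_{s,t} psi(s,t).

-6

psi(s,t) separates as P(s) + Q(t) + 3, so its minimum is min P + min Q + 3.
P'(s) = 2s + 6 vanishes at s ∈ {-3}; Q'(t) = 4t(t - 4)(t - 2) vanishes at t ∈ {0, 2, 4}.
Local minima of P (where P''>0): P(-3)=-9. Local minima of Q: Q(0)=0, Q(4)=0.
So the global minimum of psi is P(-3) + Q(0) + 3 = -9 + 0 + 3 = -6, attained at (-3, 0).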